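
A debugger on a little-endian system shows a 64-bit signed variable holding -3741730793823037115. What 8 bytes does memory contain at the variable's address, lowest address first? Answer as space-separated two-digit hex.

45 99 09 E5 AA B3 12 CC

Two's complement of -3741730793823037115 in 64 bits: 3741730793823037115 = 0x33ED4C551AF666BB; invert → 0xCC12B3AAE5099944; add 1 → 0xCC12B3AAE5099945.
Split into bytes (most-significant first): CC 12 B3 AA E5 09 99 45.
Little-endian: lowest address holds the least-significant byte.
So at ascending addresses the bytes are 45 99 09 E5 AA B3 12 CC.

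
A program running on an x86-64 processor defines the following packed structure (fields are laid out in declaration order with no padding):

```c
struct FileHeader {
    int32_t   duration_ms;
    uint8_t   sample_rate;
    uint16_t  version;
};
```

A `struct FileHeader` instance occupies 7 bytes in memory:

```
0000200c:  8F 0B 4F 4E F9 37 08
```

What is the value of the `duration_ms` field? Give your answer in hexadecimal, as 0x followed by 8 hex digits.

0x4E4F0B8F

`duration_ms` is the first field, at byte offset 0, occupying 4 bytes.
Bytes at offsets 0..3: 8F 0B 4F 4E.
Little-endian: lowest address holds the least-significant byte.
Reassemble most-significant byte first: 4E 4F 0B 8F → 0x4E4F0B8F.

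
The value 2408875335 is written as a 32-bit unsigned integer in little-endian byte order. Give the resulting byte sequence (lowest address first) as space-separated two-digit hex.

2408875335 in hexadecimal, padded to 32 bits, is 0x8F948547.
Split into bytes (most-significant first): 8F 94 85 47.
Little-endian stores the least-significant byte at the lowest address.
So at ascending addresses the bytes are 47 85 94 8F.

47 85 94 8F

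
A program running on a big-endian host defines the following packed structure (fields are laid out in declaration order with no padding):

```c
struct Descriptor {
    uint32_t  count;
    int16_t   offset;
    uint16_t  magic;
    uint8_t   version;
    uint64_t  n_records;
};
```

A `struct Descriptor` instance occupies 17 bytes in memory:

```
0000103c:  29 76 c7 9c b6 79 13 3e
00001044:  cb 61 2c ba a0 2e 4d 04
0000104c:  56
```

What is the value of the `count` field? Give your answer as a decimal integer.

`count` is the first field, at byte offset 0, occupying 4 bytes.
Bytes at offsets 0..3: 29 76 C7 9C.
Big-endian stores the most-significant byte at the lowest address.
The bytes are already most-significant first: 0x2976C79C.
0x2976C79C = 695650204.

695650204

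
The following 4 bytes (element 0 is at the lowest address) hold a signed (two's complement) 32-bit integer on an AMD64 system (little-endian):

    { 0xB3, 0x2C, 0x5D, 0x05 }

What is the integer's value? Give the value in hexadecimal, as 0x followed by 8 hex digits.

0x055D2CB3

In little-endian order the low byte comes first in memory.
Reassemble most-significant byte first: 05 5D 2C B3 → 0x055D2CB3.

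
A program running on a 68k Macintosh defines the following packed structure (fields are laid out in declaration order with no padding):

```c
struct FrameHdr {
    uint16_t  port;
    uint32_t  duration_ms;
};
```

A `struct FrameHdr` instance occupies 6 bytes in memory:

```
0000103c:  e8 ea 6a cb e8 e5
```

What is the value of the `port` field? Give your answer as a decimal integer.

`port` is the first field, at byte offset 0, occupying 2 bytes.
Bytes at offsets 0..1: E8 EA.
Big-endian: lowest address holds the most-significant byte.
The bytes are already most-significant first: 0xE8EA.
0xE8EA = 59626.

59626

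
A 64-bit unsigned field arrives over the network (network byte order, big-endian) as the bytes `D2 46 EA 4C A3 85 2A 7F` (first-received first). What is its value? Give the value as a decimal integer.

15152055611216439935

Big-endian: lowest address holds the most-significant byte.
The bytes are already most-significant first: 0xD246EA4CA3852A7F.
0xD246EA4CA3852A7F = 15152055611216439935.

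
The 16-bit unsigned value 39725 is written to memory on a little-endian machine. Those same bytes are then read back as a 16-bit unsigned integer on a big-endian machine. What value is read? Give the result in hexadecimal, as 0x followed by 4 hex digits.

39725 in 16-bit hexadecimal is 0x9B2D.
Stored little-endian, the bytes at ascending addresses are 2D 9B.
Read back as big-endian, the last byte is least significant, giving 0x2D9B.

0x2D9B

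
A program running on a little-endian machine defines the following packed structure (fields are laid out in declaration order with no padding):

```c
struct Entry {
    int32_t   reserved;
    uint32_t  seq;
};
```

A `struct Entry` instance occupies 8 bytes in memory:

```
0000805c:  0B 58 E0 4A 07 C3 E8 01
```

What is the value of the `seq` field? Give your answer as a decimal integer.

32031495

`seq` follows `reserved` (4 bytes), so it starts at byte offset 4 and occupies 4 bytes.
Bytes at offsets 4..7: 07 C3 E8 01.
Little-endian: lowest address holds the least-significant byte.
Reassemble most-significant byte first: 01 E8 C3 07 → 0x01E8C307.
0x01E8C307 = 32031495.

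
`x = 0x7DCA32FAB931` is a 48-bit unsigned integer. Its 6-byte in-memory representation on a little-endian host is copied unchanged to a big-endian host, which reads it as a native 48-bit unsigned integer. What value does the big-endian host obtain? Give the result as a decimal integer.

Stored little-endian, the bytes at ascending addresses are 31 B9 FA 32 CA 7D.
Read back as big-endian, the last byte is least significant, giving 0x31B9FA32CA7D.
0x31B9FA32CA7D = 54674836343421.

54674836343421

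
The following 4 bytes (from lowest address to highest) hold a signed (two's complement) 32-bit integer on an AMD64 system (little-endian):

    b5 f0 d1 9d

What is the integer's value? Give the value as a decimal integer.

-1647185739

In little-endian order the low byte comes first in memory.
Reassemble most-significant byte first: 9D D1 F0 B5 → 0x9DD1F0B5.
Top bit is set, so as a signed 32-bit value this is 0x9DD1F0B5 − 2^32 = -1647185739.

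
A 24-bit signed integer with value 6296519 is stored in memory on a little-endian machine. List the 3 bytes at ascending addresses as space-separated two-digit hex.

6296519 in hexadecimal, padded to 24 bits, is 0x6013C7.
Split into bytes (most-significant first): 60 13 C7.
In little-endian order the low byte comes first in memory.
So at ascending addresses the bytes are C7 13 60.

C7 13 60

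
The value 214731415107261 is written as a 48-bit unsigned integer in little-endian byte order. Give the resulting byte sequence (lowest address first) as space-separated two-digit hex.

BD 36 B8 0D 4C C3

214731415107261 in hexadecimal, padded to 48 bits, is 0xC34C0DB836BD.
Split into bytes (most-significant first): C3 4C 0D B8 36 BD.
Little-endian stores the least-significant byte at the lowest address.
So at ascending addresses the bytes are BD 36 B8 0D 4C C3.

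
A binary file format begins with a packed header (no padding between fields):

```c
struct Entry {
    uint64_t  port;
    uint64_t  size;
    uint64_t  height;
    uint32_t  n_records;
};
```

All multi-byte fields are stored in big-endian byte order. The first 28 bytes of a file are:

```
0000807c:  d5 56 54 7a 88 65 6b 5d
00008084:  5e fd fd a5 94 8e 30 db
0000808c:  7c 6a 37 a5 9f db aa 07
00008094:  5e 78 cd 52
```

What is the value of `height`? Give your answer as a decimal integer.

8965039192725498375

`height` follows `port` (8 B), `size` (8 B), so it starts at offset 8 + 8 = 16 and occupies 8 bytes.
Bytes at offsets 16..23: 7C 6A 37 A5 9F DB AA 07.
Big-endian stores the most-significant byte at the lowest address.
The bytes are already most-significant first: 0x7C6A37A59FDBAA07.
0x7C6A37A59FDBAA07 = 8965039192725498375.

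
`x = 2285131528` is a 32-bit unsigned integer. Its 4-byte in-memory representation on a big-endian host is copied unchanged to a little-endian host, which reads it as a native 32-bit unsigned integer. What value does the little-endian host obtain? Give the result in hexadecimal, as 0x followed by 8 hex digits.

0x08573488

2285131528 in 32-bit hexadecimal is 0x88345708.
Stored big-endian, the bytes at ascending addresses are 88 34 57 08.
Read back as little-endian, the first byte is least significant, giving 0x08573488.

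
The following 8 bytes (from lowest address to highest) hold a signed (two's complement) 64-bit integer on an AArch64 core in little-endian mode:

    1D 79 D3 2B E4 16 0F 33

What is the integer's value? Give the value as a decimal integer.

3679184589828618525

Little-endian: lowest address holds the least-significant byte.
Reassemble most-significant byte first: 33 0F 16 E4 2B D3 79 1D → 0x330F16E42BD3791D.
0x330F16E42BD3791D = 3679184589828618525.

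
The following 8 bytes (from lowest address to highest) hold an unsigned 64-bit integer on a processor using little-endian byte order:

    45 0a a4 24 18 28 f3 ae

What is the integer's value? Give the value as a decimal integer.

Little-endian stores the least-significant byte at the lowest address.
Reassemble most-significant byte first: AE F3 28 18 24 A4 0A 45 → 0xAEF3281824A40A45.
0xAEF3281824A40A45 = 12606463866099206725.

12606463866099206725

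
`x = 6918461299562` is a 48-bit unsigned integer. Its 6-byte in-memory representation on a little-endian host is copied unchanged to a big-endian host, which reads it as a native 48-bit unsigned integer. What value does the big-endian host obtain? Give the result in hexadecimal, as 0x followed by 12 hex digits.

6918461299562 in 48-bit hexadecimal is 0x064AD46D9B6A.
Stored little-endian, the bytes at ascending addresses are 6A 9B 6D D4 4A 06.
Read back as big-endian, the last byte is least significant, giving 0x6A9B6DD44A06.

0x6A9B6DD44A06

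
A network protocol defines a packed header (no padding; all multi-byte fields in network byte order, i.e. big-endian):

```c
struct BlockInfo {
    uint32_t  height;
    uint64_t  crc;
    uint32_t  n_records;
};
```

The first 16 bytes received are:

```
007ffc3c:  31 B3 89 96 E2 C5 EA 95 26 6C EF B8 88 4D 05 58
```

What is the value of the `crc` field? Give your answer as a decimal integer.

`crc` follows `height` (4 bytes), so it starts at byte offset 4 and occupies 8 bytes.
Bytes at offsets 4..11: E2 C5 EA 95 26 6C EF B8.
Big-endian: lowest address holds the most-significant byte.
The bytes are already most-significant first: 0xE2C5EA95266CEFB8.
0xE2C5EA95266CEFB8 = 16340724749299412920.

16340724749299412920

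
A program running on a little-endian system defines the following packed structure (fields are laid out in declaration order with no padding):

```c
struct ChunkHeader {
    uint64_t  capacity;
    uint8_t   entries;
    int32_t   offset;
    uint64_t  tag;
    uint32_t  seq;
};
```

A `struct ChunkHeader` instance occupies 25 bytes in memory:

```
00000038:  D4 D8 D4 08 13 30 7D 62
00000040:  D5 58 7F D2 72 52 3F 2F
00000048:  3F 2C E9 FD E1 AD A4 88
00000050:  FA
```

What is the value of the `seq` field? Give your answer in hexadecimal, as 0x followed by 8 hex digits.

0xFA88A4AD

`seq` follows `capacity` (8 B), `entries` (1 B), `offset` (4 B), `tag` (8 B), so it starts at offset 8 + 1 + 4 + 8 = 21 and occupies 4 bytes.
Bytes at offsets 21..24: AD A4 88 FA.
In little-endian order the low byte comes first in memory.
Reassemble most-significant byte first: FA 88 A4 AD → 0xFA88A4AD.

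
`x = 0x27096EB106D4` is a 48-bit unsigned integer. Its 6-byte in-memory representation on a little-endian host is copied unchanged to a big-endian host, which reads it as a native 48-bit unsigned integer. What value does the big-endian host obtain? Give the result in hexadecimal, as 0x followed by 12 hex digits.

0xD406B16E0927

Stored little-endian, the bytes at ascending addresses are D4 06 B1 6E 09 27.
Read back as big-endian, the last byte is least significant, giving 0xD406B16E0927.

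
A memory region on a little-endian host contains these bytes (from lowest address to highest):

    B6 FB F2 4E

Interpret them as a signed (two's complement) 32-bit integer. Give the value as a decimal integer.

Little-endian stores the least-significant byte at the lowest address.
Reassemble most-significant byte first: 4E F2 FB B6 → 0x4EF2FBB6.
0x4EF2FBB6 = 1324546998.

1324546998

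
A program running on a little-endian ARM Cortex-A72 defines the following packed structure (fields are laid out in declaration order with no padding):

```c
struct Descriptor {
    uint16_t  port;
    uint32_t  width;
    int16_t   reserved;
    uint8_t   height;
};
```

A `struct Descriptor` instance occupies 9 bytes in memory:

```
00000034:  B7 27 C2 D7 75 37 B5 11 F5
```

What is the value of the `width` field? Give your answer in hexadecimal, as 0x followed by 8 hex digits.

`width` follows `port` (2 bytes), so it starts at byte offset 2 and occupies 4 bytes.
Bytes at offsets 2..5: C2 D7 75 37.
Little-endian: lowest address holds the least-significant byte.
Reassemble most-significant byte first: 37 75 D7 C2 → 0x3775D7C2.

0x3775D7C2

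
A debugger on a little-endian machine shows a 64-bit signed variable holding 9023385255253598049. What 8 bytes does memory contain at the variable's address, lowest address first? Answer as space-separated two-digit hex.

61 5F E3 EA 14 81 39 7D

9023385255253598049 in hexadecimal, padded to 64 bits, is 0x7D398114EAE35F61.
Split into bytes (most-significant first): 7D 39 81 14 EA E3 5F 61.
In little-endian order the low byte comes first in memory.
So at ascending addresses the bytes are 61 5F E3 EA 14 81 39 7D.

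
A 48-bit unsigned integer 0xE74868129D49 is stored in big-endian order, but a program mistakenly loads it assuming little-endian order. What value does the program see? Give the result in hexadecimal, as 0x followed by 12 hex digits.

Stored big-endian, the bytes at ascending addresses are E7 48 68 12 9D 49.
Read back as little-endian, the first byte is least significant, giving 0x499D126848E7.

0x499D126848E7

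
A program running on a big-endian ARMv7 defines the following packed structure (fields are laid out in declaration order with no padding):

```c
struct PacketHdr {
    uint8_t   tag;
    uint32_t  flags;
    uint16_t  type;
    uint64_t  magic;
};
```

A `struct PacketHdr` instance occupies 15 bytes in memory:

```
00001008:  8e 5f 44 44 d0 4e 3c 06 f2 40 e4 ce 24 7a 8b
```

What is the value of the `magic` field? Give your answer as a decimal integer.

`magic` follows `tag` (1 B), `flags` (4 B), `type` (2 B), so it starts at offset 1 + 4 + 2 = 7 and occupies 8 bytes.
Bytes at offsets 7..14: 06 F2 40 E4 CE 24 7A 8B.
In big-endian order the high byte comes first in memory.
The bytes are already most-significant first: 0x06F240E4CE247A8B.
0x06F240E4CE247A8B = 500533860046764683.

500533860046764683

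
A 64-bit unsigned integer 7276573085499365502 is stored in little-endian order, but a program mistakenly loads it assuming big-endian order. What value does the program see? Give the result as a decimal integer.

9122141202459982692

7276573085499365502 in 64-bit hexadecimal is 0x64FB94AB175B987E.
Stored little-endian, the bytes at ascending addresses are 7E 98 5B 17 AB 94 FB 64.
Read back as big-endian, the last byte is least significant, giving 0x7E985B17AB94FB64.
0x7E985B17AB94FB64 = 9122141202459982692.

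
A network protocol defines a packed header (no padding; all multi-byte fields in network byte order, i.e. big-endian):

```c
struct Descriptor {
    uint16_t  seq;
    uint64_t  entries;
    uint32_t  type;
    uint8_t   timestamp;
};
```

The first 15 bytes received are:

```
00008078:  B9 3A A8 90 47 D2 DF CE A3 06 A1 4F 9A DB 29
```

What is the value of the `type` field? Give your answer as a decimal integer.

2706348763

`type` follows `seq` (2 B), `entries` (8 B), so it starts at offset 2 + 8 = 10 and occupies 4 bytes.
Bytes at offsets 10..13: A1 4F 9A DB.
In big-endian order the high byte comes first in memory.
The bytes are already most-significant first: 0xA14F9ADB.
0xA14F9ADB = 2706348763.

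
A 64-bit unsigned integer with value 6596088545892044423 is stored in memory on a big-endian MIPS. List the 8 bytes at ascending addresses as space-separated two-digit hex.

6596088545892044423 in hexadecimal, padded to 64 bits, is 0x5B8A0395BCEB0E87.
Split into bytes (most-significant first): 5B 8A 03 95 BC EB 0E 87.
In big-endian order the high byte comes first in memory.
So the memory order matches the most-significant-first order: 5B 8A 03 95 BC EB 0E 87.

5B 8A 03 95 BC EB 0E 87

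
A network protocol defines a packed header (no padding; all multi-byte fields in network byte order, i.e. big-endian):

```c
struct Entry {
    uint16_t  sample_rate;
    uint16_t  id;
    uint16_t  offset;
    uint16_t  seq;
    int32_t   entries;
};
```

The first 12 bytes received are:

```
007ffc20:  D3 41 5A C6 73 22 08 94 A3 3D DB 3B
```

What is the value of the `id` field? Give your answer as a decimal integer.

`id` follows `sample_rate` (2 bytes), so it starts at byte offset 2 and occupies 2 bytes.
Bytes at offsets 2..3: 5A C6.
In big-endian order the high byte comes first in memory.
The bytes are already most-significant first: 0x5AC6.
0x5AC6 = 23238.

23238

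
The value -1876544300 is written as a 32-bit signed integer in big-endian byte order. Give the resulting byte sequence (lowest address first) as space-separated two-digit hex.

90 26 34 D4

Two's complement of -1876544300 in 32 bits: 1876544300 = 0x6FD9CB2C; invert → 0x902634D3; add 1 → 0x902634D4.
Split into bytes (most-significant first): 90 26 34 D4.
In big-endian order the high byte comes first in memory.
So the memory order matches the most-significant-first order: 90 26 34 D4.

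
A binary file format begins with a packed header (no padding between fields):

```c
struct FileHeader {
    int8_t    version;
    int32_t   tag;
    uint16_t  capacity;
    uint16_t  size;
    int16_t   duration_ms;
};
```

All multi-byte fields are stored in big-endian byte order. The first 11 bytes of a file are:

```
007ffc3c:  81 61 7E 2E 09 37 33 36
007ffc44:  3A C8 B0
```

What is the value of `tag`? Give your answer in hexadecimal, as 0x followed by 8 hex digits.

0x617E2E09

`tag` follows `version` (1 byte), so it starts at byte offset 1 and occupies 4 bytes.
Bytes at offsets 1..4: 61 7E 2E 09.
Big-endian: lowest address holds the most-significant byte.
The bytes are already most-significant first: 0x617E2E09.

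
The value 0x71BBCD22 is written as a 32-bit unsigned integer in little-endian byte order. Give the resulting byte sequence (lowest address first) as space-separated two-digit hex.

22 CD BB 71

Split into bytes (most-significant first): 71 BB CD 22.
In little-endian order the low byte comes first in memory.
So at ascending addresses the bytes are 22 CD BB 71.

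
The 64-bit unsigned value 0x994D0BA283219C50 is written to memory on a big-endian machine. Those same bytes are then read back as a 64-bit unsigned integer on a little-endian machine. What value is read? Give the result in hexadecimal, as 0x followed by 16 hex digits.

0x509C2183A20B4D99

Stored big-endian, the bytes at ascending addresses are 99 4D 0B A2 83 21 9C 50.
Read back as little-endian, the first byte is least significant, giving 0x509C2183A20B4D99.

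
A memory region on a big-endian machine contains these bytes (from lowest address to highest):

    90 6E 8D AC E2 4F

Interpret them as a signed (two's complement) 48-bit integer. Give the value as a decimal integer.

-122670478990769

In big-endian order the high byte comes first in memory.
The bytes are already most-significant first: 0x906E8DACE24F.
Top bit is set, so as a signed 48-bit value this is 0x906E8DACE24F − 2^48 = -122670478990769.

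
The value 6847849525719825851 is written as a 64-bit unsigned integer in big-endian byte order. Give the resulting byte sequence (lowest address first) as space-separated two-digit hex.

6847849525719825851 in hexadecimal, padded to 64 bits, is 0x5F0872DCB7DB7DBB.
Split into bytes (most-significant first): 5F 08 72 DC B7 DB 7D BB.
Big-endian: lowest address holds the most-significant byte.
So the memory order matches the most-significant-first order: 5F 08 72 DC B7 DB 7D BB.

5F 08 72 DC B7 DB 7D BB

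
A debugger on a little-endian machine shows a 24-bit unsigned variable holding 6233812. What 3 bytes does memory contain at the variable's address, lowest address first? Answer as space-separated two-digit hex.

6233812 in hexadecimal, padded to 24 bits, is 0x5F1ED4.
Split into bytes (most-significant first): 5F 1E D4.
In little-endian order the low byte comes first in memory.
So at ascending addresses the bytes are D4 1E 5F.

D4 1E 5F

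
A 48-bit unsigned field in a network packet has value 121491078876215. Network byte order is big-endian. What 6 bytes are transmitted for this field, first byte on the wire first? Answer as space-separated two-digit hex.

121491078876215 in hexadecimal, padded to 48 bits, is 0x6E7ED8998C37.
Split into bytes (most-significant first): 6E 7E D8 99 8C 37.
Big-endian: lowest address holds the most-significant byte.
So the memory order matches the most-significant-first order: 6E 7E D8 99 8C 37.

6E 7E D8 99 8C 37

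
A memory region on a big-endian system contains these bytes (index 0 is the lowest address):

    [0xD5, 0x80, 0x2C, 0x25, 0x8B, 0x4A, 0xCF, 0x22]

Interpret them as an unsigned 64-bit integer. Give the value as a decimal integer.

15384344866859962146

Big-endian stores the most-significant byte at the lowest address.
The bytes are already most-significant first: 0xD5802C258B4ACF22.
0xD5802C258B4ACF22 = 15384344866859962146.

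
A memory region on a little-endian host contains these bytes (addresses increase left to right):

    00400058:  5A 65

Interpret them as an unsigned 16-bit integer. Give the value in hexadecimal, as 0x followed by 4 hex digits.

Little-endian stores the least-significant byte at the lowest address.
Reassemble most-significant byte first: 65 5A → 0x655A.

0x655A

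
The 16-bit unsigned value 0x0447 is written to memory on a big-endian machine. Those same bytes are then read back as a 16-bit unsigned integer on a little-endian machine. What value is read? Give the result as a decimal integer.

Stored big-endian, the bytes at ascending addresses are 04 47.
Read back as little-endian, the first byte is least significant, giving 0x4704.
0x4704 = 18180.

18180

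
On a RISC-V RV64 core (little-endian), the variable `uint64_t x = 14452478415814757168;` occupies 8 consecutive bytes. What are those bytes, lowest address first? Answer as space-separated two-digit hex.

30 8B A3 F2 8B 84 91 C8

14452478415814757168 in hexadecimal, padded to 64 bits, is 0xC891848BF2A38B30.
Split into bytes (most-significant first): C8 91 84 8B F2 A3 8B 30.
Little-endian: lowest address holds the least-significant byte.
So at ascending addresses the bytes are 30 8B A3 F2 8B 84 91 C8.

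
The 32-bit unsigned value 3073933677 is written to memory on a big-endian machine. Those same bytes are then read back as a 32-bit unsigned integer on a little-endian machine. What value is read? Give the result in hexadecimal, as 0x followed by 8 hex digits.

3073933677 in 32-bit hexadecimal is 0xB738816D.
Stored big-endian, the bytes at ascending addresses are B7 38 81 6D.
Read back as little-endian, the first byte is least significant, giving 0x6D8138B7.

0x6D8138B7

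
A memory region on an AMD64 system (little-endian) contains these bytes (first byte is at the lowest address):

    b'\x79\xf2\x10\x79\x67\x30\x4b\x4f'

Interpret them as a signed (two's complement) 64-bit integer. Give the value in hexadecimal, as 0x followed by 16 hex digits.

In little-endian order the low byte comes first in memory.
Reassemble most-significant byte first: 4F 4B 30 67 79 10 F2 79 → 0x4F4B30677910F279.

0x4F4B30677910F279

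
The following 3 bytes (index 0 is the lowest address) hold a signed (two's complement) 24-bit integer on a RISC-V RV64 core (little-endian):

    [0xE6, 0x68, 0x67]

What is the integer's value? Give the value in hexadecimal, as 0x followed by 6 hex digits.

0x6768E6

Little-endian: lowest address holds the least-significant byte.
Reassemble most-significant byte first: 67 68 E6 → 0x6768E6.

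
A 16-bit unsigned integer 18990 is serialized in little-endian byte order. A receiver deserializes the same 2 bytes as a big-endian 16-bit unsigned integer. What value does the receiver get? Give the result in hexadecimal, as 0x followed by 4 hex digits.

18990 in 16-bit hexadecimal is 0x4A2E.
Stored little-endian, the bytes at ascending addresses are 2E 4A.
Read back as big-endian, the last byte is least significant, giving 0x2E4A.

0x2E4A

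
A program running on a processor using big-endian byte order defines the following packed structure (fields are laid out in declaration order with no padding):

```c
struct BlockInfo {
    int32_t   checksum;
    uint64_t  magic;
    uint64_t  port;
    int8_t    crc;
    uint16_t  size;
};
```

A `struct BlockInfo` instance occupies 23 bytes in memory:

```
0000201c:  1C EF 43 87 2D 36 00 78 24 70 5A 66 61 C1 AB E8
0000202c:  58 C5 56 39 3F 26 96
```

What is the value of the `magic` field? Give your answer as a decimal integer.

3257791896456551014

`magic` follows `checksum` (4 bytes), so it starts at byte offset 4 and occupies 8 bytes.
Bytes at offsets 4..11: 2D 36 00 78 24 70 5A 66.
Big-endian: lowest address holds the most-significant byte.
The bytes are already most-significant first: 0x2D36007824705A66.
0x2D36007824705A66 = 3257791896456551014.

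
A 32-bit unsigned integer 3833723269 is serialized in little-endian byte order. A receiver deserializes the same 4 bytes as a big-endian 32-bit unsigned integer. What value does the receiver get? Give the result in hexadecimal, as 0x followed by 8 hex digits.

0x85F981E4

3833723269 in 32-bit hexadecimal is 0xE481F985.
Stored little-endian, the bytes at ascending addresses are 85 F9 81 E4.
Read back as big-endian, the last byte is least significant, giving 0x85F981E4.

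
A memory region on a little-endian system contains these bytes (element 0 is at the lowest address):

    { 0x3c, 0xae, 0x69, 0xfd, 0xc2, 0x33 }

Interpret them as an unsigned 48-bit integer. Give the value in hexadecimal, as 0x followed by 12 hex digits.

0x33C2FD69AE3C

Little-endian: lowest address holds the least-significant byte.
Reassemble most-significant byte first: 33 C2 FD 69 AE 3C → 0x33C2FD69AE3C.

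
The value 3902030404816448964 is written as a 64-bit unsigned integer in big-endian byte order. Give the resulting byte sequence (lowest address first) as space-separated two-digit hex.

36 26 CB FA B5 DB AD C4

3902030404816448964 in hexadecimal, padded to 64 bits, is 0x3626CBFAB5DBADC4.
Split into bytes (most-significant first): 36 26 CB FA B5 DB AD C4.
In big-endian order the high byte comes first in memory.
So the memory order matches the most-significant-first order: 36 26 CB FA B5 DB AD C4.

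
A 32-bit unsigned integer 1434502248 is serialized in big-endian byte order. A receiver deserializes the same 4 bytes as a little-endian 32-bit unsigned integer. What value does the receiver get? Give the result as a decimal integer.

1757708373

1434502248 in 32-bit hexadecimal is 0x5580C468.
Stored big-endian, the bytes at ascending addresses are 55 80 C4 68.
Read back as little-endian, the first byte is least significant, giving 0x68C48055.
0x68C48055 = 1757708373.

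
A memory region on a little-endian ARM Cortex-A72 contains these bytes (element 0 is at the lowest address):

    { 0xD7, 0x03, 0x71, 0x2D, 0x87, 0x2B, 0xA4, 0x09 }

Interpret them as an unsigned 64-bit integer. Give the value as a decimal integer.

In little-endian order the low byte comes first in memory.
Reassemble most-significant byte first: 09 A4 2B 87 2D 71 03 D7 → 0x09A42B872D7103D7.
0x09A42B872D7103D7 = 694728102104859607.

694728102104859607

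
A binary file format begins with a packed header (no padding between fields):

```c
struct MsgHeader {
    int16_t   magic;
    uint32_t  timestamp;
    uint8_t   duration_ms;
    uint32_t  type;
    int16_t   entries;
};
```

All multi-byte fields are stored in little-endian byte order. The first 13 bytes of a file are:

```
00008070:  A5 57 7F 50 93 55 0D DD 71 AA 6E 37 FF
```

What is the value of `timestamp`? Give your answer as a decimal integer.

1435717759

`timestamp` follows `magic` (2 bytes), so it starts at byte offset 2 and occupies 4 bytes.
Bytes at offsets 2..5: 7F 50 93 55.
Little-endian: lowest address holds the least-significant byte.
Reassemble most-significant byte first: 55 93 50 7F → 0x5593507F.
0x5593507F = 1435717759.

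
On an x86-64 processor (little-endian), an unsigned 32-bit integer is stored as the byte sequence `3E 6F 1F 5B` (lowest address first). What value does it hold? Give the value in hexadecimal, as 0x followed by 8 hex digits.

0x5B1F6F3E

Little-endian: lowest address holds the least-significant byte.
Reassemble most-significant byte first: 5B 1F 6F 3E → 0x5B1F6F3E.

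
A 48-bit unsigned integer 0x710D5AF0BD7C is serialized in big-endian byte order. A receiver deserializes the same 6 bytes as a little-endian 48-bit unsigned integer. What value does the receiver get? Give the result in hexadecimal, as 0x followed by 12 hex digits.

Stored big-endian, the bytes at ascending addresses are 71 0D 5A F0 BD 7C.
Read back as little-endian, the first byte is least significant, giving 0x7CBDF05A0D71.

0x7CBDF05A0D71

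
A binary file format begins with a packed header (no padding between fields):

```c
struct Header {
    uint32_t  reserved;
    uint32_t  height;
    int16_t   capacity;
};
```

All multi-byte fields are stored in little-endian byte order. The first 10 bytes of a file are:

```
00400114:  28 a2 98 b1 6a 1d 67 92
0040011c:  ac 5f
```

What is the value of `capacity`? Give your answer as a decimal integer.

`capacity` follows `reserved` (4 B), `height` (4 B), so it starts at offset 4 + 4 = 8 and occupies 2 bytes.
Bytes at offsets 8..9: AC 5F.
Little-endian: lowest address holds the least-significant byte.
Reassemble most-significant byte first: 5F AC → 0x5FAC.
0x5FAC = 24492.

24492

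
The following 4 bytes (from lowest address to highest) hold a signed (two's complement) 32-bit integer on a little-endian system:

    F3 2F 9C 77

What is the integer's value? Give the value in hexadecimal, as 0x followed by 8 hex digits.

Little-endian stores the least-significant byte at the lowest address.
Reassemble most-significant byte first: 77 9C 2F F3 → 0x779C2FF3.

0x779C2FF3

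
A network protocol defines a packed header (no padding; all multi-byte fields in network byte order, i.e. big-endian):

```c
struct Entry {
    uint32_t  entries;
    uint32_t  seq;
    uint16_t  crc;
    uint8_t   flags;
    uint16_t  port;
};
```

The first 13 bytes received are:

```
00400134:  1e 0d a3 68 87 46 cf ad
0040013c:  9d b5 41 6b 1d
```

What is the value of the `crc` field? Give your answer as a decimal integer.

`crc` follows `entries` (4 B), `seq` (4 B), so it starts at offset 4 + 4 = 8 and occupies 2 bytes.
Bytes at offsets 8..9: 9D B5.
Big-endian stores the most-significant byte at the lowest address.
The bytes are already most-significant first: 0x9DB5.
0x9DB5 = 40373.

40373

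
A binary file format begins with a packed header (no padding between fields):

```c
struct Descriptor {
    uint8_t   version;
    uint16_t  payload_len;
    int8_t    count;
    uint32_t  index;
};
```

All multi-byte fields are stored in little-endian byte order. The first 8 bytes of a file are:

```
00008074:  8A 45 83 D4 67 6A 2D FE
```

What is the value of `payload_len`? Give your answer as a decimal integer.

`payload_len` follows `version` (1 byte), so it starts at byte offset 1 and occupies 2 bytes.
Bytes at offsets 1..2: 45 83.
Little-endian stores the least-significant byte at the lowest address.
Reassemble most-significant byte first: 83 45 → 0x8345.
0x8345 = 33605.

33605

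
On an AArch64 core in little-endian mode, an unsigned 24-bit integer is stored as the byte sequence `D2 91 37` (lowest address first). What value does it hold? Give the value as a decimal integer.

3641810

Little-endian: lowest address holds the least-significant byte.
Reassemble most-significant byte first: 37 91 D2 → 0x3791D2.
0x3791D2 = 3641810.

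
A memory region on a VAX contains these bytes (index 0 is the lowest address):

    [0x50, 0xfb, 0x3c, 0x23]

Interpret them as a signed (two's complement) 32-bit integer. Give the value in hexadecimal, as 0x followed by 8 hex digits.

Little-endian stores the least-significant byte at the lowest address.
Reassemble most-significant byte first: 23 3C FB 50 → 0x233CFB50.

0x233CFB50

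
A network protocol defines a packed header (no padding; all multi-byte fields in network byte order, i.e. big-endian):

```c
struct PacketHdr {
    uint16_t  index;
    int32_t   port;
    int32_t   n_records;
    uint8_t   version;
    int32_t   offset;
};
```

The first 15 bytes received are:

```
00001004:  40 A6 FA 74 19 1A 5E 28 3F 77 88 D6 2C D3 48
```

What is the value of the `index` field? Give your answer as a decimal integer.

`index` is the first field, at byte offset 0, occupying 2 bytes.
Bytes at offsets 0..1: 40 A6.
In big-endian order the high byte comes first in memory.
The bytes are already most-significant first: 0x40A6.
0x40A6 = 16550.

16550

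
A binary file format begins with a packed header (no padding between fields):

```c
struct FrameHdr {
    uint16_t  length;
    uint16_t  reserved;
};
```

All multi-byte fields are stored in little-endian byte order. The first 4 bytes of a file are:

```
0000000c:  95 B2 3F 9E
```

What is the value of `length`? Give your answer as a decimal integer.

45717

`length` is the first field, at byte offset 0, occupying 2 bytes.
Bytes at offsets 0..1: 95 B2.
In little-endian order the low byte comes first in memory.
Reassemble most-significant byte first: B2 95 → 0xB295.
0xB295 = 45717.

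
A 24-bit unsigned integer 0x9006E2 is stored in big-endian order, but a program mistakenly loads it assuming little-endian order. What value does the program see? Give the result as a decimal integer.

Stored big-endian, the bytes at ascending addresses are 90 06 E2.
Read back as little-endian, the first byte is least significant, giving 0xE20690.
0xE20690 = 14812816.

14812816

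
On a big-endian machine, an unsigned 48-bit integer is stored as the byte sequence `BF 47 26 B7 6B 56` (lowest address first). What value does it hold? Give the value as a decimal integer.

In big-endian order the high byte comes first in memory.
The bytes are already most-significant first: 0xBF4726B76B56.
0xBF4726B76B56 = 210312313138006.

210312313138006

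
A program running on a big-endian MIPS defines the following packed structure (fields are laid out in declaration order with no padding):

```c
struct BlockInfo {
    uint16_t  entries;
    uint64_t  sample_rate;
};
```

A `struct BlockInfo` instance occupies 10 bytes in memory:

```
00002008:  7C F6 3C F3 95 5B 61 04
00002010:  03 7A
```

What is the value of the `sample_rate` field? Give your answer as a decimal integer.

`sample_rate` follows `entries` (2 bytes), so it starts at byte offset 2 and occupies 8 bytes.
Bytes at offsets 2..9: 3C F3 95 5B 61 04 03 7A.
In big-endian order the high byte comes first in memory.
The bytes are already most-significant first: 0x3CF3955B6104037A.
0x3CF3955B6104037A = 4392018281318581114.

4392018281318581114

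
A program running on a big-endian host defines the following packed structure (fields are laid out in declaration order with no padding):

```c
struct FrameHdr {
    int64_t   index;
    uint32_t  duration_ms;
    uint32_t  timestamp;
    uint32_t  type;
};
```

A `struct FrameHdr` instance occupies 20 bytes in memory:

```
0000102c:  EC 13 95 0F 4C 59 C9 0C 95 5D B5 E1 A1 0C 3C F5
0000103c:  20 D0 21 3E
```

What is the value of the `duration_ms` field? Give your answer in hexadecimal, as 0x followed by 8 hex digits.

0x955DB5E1

`duration_ms` follows `index` (8 bytes), so it starts at byte offset 8 and occupies 4 bytes.
Bytes at offsets 8..11: 95 5D B5 E1.
Big-endian stores the most-significant byte at the lowest address.
The bytes are already most-significant first: 0x955DB5E1.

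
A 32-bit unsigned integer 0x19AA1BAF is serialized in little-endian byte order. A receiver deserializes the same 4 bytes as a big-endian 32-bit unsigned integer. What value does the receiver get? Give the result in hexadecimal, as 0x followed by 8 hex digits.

0xAF1BAA19

Stored little-endian, the bytes at ascending addresses are AF 1B AA 19.
Read back as big-endian, the last byte is least significant, giving 0xAF1BAA19.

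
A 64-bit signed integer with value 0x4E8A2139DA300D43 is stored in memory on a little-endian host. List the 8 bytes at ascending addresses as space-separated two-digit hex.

Split into bytes (most-significant first): 4E 8A 21 39 DA 30 0D 43.
Little-endian stores the least-significant byte at the lowest address.
So at ascending addresses the bytes are 43 0D 30 DA 39 21 8A 4E.

43 0D 30 DA 39 21 8A 4E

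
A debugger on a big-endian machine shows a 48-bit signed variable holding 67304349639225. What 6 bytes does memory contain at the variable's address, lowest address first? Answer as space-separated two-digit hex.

3D 36 83 DA 22 39

67304349639225 in hexadecimal, padded to 48 bits, is 0x3D3683DA2239.
Split into bytes (most-significant first): 3D 36 83 DA 22 39.
Big-endian: lowest address holds the most-significant byte.
So the memory order matches the most-significant-first order: 3D 36 83 DA 22 39.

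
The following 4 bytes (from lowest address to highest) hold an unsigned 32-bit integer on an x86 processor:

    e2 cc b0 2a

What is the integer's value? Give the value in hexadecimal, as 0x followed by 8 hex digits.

Little-endian stores the least-significant byte at the lowest address.
Reassemble most-significant byte first: 2A B0 CC E2 → 0x2AB0CCE2.

0x2AB0CCE2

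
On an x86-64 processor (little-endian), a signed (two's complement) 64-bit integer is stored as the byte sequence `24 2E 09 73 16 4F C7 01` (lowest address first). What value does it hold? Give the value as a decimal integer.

Little-endian stores the least-significant byte at the lowest address.
Reassemble most-significant byte first: 01 C7 4F 16 73 09 2E 24 → 0x01C74F1673092E24.
0x01C74F1673092E24 = 128158072241204772.

128158072241204772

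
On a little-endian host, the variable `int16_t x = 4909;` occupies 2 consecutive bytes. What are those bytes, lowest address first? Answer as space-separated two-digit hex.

2D 13

4909 in hexadecimal, padded to 16 bits, is 0x132D.
Split into bytes (most-significant first): 13 2D.
Little-endian stores the least-significant byte at the lowest address.
So at ascending addresses the bytes are 2D 13.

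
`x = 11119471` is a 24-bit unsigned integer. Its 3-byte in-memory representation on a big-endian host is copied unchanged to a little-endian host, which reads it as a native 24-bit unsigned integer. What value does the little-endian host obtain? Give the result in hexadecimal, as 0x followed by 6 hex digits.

11119471 in 24-bit hexadecimal is 0xA9AB6F.
Stored big-endian, the bytes at ascending addresses are A9 AB 6F.
Read back as little-endian, the first byte is least significant, giving 0x6FABA9.

0x6FABA9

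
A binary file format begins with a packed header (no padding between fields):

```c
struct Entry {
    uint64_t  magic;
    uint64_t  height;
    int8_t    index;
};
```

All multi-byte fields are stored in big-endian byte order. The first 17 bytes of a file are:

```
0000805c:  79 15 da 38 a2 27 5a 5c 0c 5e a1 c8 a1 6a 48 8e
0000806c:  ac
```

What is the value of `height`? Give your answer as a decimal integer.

`height` follows `magic` (8 bytes), so it starts at byte offset 8 and occupies 8 bytes.
Bytes at offsets 8..15: 0C 5E A1 C8 A1 6A 48 8E.
In big-endian order the high byte comes first in memory.
The bytes are already most-significant first: 0x0C5EA1C8A16A488E.
0x0C5EA1C8A16A488E = 891327659339565198.

891327659339565198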